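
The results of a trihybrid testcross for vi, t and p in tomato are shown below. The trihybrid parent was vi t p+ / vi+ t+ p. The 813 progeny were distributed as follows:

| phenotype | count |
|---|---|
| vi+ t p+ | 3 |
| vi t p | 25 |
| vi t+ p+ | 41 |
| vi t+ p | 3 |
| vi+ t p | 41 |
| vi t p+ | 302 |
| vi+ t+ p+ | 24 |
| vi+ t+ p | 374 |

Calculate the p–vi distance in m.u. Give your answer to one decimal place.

The two rarest classes, vi+ t p+ and vi t+ p, are the double crossovers. Comparing them with the parentals, only the vi allele has switched, so vi is the middle locus and the order is p – vi – t.
Crossovers in the p–vi interval produce the single-crossover classes vi t p and vi+ t+ p+ (25 + 24 = 49) plus the double crossovers (6).
RF(p–vi) = (49 + 6) / 813 = 55/813 = 0.0677 → 6.8 m.u.

6.8 m.u.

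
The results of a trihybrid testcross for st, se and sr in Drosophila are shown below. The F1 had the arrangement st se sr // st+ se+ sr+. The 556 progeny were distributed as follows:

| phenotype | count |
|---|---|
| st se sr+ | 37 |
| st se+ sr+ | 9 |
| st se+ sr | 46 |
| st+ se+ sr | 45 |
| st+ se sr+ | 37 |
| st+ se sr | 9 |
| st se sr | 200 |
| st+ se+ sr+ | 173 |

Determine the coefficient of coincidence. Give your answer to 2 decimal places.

The two rarest classes, st+ se sr and st se+ sr+, are the double crossovers. Comparing them with the parentals, only the st allele has switched, so st is the middle locus and the order is sr – st – se.
sr–st: (82 + 18)/556 = 0.1799; st–se: (83 + 18)/556 = 0.1817.
Expected DCO frequency = 0.1799 × 0.1817 ≈ 0.03269; observed = 18/556 ≈ 0.03237.
Coefficient of coincidence = 0.03237/0.03269 ≈ 0.99.

0.99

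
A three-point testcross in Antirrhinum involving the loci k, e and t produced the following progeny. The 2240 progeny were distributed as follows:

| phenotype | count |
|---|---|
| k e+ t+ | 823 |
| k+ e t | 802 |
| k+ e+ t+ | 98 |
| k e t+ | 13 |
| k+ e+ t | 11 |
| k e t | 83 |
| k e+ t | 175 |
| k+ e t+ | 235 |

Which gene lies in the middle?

The two most frequent reciprocal classes, k+ e t and k e+ t+, are the parental types, so the F1 was k+ e t / k e+ t+.
The two rarest classes, k+ e+ t and k e t+, are the double crossovers. Comparing them with the parentals, only the e allele has switched, so e is the middle locus and the order is t – e – k.

e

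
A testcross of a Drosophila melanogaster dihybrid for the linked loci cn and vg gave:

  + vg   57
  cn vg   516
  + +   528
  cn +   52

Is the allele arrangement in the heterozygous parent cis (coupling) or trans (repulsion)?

The two most frequent classes are + + (528) and cn vg (516); these are the parental (non-recombinant) types.
So the F1 carried + + on one chromosome and cn vg on the other — the recessive alleles are on the same chromosome (cis / coupling).

cis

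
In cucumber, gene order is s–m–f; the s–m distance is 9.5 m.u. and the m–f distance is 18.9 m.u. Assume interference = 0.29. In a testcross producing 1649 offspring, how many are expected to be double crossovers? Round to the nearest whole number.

21

Map distances give recombination frequencies of 0.095 and 0.189 for the two intervals.
With interference 0.29 (so coincidence = 0.71), expected double-crossover frequency = 0.095 × 0.189 × 0.71 = 0.01275.
Expected number = 0.01275 × 1649 = 21.02 ≈ 21.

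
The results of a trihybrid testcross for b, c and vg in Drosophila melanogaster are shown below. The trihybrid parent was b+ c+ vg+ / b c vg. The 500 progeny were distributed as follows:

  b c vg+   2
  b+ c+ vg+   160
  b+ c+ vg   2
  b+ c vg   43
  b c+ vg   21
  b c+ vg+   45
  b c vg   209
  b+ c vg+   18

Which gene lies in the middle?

vg

The two rarest classes, b+ c+ vg and b c vg+, are the double crossovers. Comparing them with the parentals, only the vg allele has switched, so vg is the middle locus and the order is b – vg – c.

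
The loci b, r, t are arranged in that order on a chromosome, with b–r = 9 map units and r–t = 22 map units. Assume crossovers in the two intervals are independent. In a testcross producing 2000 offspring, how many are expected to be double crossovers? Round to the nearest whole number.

Map distances give recombination frequencies of 0.090 and 0.220 for the two intervals.
With no interference, expected double-crossover frequency = 0.090 × 0.220 = 0.01980.
Expected number = 0.01980 × 2000 = 39.60 ≈ 40.

40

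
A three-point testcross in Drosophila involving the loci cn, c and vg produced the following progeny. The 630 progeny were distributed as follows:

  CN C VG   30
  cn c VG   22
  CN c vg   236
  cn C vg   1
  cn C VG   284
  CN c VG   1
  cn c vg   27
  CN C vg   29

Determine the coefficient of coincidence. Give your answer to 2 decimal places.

0.40

The two most frequent reciprocal classes, CN c vg and cn C VG, are the parental types, so the F1 was CN c vg / cn C VG.
The two rarest classes, CN c VG and cn C vg, are the double crossovers. Comparing them with the parentals, only the vg allele has switched, so vg is the middle locus and the order is c – vg – cn.
c–vg: (51 + 2)/630 = 0.0841; vg–cn: (57 + 2)/630 = 0.0937.
Expected DCO frequency = 0.0841 × 0.0937 ≈ 0.00788; observed = 2/630 ≈ 0.00317.
Coefficient of coincidence = 0.00317/0.00788 ≈ 0.40.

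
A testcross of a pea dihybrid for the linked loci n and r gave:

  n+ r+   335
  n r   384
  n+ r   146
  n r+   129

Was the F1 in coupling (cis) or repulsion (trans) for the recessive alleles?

cis

The two most frequent classes are n+ r+ (335) and n r (384); these are the parental (non-recombinant) types.
So the F1 carried n+ r+ on one chromosome and n r on the other — the recessive alleles are on the same chromosome (cis / coupling).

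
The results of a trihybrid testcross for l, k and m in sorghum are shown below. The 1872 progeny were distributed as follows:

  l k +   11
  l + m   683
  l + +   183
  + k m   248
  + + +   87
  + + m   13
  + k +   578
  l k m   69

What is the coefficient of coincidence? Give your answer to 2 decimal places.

The two most frequent reciprocal classes, l + m and + k +, are the parental types, so the F1 was l + m / + k +.
The two rarest classes, + + m and l k +, are the double crossovers. Comparing them with the parentals, only the l allele has switched, so l is the middle locus and the order is k – l – m.
k–l: (156 + 24)/1872 = 0.0962; l–m: (431 + 24)/1872 = 0.2431.
Expected DCO frequency = 0.0962 × 0.2431 ≈ 0.02339; observed = 24/1872 ≈ 0.01282.
Coefficient of coincidence = 0.01282/0.02339 ≈ 0.55.

0.55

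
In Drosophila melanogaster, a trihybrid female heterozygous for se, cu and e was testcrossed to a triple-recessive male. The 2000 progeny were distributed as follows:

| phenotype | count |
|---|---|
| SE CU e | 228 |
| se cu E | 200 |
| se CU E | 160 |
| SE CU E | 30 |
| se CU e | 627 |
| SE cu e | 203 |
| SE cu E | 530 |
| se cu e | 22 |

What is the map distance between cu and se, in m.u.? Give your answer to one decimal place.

The two most frequent reciprocal classes, se CU e and SE cu E, are the parental types, so the F1 was se CU e / SE cu E.
The two rarest classes, se cu e and SE CU E, are the double crossovers. Comparing them with the parentals, only the cu allele has switched, so cu is the middle locus and the order is se – cu – e.
Crossovers in the se–cu interval produce the single-crossover classes SE CU e and se cu E (228 + 200 = 428) plus the double crossovers (52).
RF(se–cu) = (428 + 52) / 2000 = 480/2000 = 0.2400 → 24.0 m.u.

24.0 m.u.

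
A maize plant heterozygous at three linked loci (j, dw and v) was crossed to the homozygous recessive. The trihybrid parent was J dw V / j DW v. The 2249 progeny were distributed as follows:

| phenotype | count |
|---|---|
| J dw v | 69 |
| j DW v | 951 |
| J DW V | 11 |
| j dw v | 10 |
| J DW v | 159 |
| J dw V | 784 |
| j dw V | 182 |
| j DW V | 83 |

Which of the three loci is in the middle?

dw

The two rarest classes, J DW V and j dw v, are the double crossovers. Comparing them with the parentals, only the dw allele has switched, so dw is the middle locus and the order is j – dw – v.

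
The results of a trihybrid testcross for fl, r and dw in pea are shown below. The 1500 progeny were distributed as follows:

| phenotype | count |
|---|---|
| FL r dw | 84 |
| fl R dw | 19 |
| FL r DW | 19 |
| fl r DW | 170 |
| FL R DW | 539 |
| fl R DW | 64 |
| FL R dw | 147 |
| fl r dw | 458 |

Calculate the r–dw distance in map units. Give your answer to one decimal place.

The two most frequent reciprocal classes, FL R DW and fl r dw, are the parental types, so the F1 was FL R DW / fl r dw.
The two rarest classes, FL r DW and fl R dw, are the double crossovers. Comparing them with the parentals, only the r allele has switched, so r is the middle locus and the order is dw – r – fl.
Crossovers in the dw–r interval produce the single-crossover classes FL R dw and fl r DW (147 + 170 = 317) plus the double crossovers (38).
RF(dw–r) = (317 + 38) / 1500 = 355/1500 = 0.2367 → 23.7 map units.

23.7 map units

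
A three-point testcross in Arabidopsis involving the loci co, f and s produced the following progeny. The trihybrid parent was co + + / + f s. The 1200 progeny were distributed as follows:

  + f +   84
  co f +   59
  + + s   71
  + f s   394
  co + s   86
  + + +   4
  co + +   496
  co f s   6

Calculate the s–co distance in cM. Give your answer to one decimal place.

The two rarest classes, + + + and co f s, are the double crossovers. Comparing them with the parentals, only the co allele has switched, so co is the middle locus and the order is f – co – s.
Crossovers in the co–s interval produce the single-crossover classes co + s and + f + (86 + 84 = 170) plus the double crossovers (10).
RF(co–s) = (170 + 10) / 1200 = 180/1200 = 0.1500 → 15.0 cM.

15.0 cM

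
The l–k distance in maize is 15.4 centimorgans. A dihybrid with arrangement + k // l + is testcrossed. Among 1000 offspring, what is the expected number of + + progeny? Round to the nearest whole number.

77

A map distance of 15.4 centimorgans corresponds to a recombination frequency of 0.154.
The F1 is + k / l +, so + + is a recombinant gamete class with expected frequency r/2 = 0.154/2 = 0.0770.
Expected number = 0.0770 × 1000 = 77.00 ≈ 77.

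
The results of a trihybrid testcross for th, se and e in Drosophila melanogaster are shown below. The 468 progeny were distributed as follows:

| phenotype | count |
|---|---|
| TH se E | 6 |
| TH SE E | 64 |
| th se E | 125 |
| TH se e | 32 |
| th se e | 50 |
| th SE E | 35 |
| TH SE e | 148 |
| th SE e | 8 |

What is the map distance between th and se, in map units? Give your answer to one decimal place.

The two most frequent reciprocal classes, TH SE e and th se E, are the parental types, so the F1 was TH SE e / th se E.
The two rarest classes, th SE e and TH se E, are the double crossovers. Comparing them with the parentals, only the th allele has switched, so th is the middle locus and the order is e – th – se.
Crossovers in the th–se interval produce the single-crossover classes TH se e and th SE E (32 + 35 = 67) plus the double crossovers (14).
RF(th–se) = (67 + 14) / 468 = 81/468 = 0.1731 → 17.3 map units.

17.3 map units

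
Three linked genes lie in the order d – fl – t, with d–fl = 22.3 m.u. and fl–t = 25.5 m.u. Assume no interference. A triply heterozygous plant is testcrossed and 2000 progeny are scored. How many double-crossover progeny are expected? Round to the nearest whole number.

Map distances give recombination frequencies of 0.223 and 0.255 for the two intervals.
With no interference, expected double-crossover frequency = 0.223 × 0.255 = 0.05686.
Expected number = 0.05686 × 2000 = 113.73 ≈ 114.

114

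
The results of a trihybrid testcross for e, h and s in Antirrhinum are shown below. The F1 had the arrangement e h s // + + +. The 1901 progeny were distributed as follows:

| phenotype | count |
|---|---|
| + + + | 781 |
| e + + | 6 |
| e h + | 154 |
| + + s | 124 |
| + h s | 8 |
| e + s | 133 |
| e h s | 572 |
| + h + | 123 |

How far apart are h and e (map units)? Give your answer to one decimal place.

The two rarest classes, + h s and e + +, are the double crossovers. Comparing them with the parentals, only the e allele has switched, so e is the middle locus and the order is s – e – h.
Crossovers in the e–h interval produce the single-crossover classes e + s and + h + (133 + 123 = 256) plus the double crossovers (14).
RF(e–h) = (256 + 14) / 1901 = 270/1901 = 0.1420 → 14.2 map units.

14.2 map units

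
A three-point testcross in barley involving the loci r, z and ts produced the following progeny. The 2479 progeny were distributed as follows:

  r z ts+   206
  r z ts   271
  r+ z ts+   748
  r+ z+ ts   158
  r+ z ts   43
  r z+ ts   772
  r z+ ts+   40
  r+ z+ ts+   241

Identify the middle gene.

ts

The two most frequent reciprocal classes, r z+ ts and r+ z ts+, are the parental types, so the F1 was r z+ ts / r+ z ts+.
The two rarest classes, r z+ ts+ and r+ z ts, are the double crossovers. Comparing them with the parentals, only the ts allele has switched, so ts is the middle locus and the order is z – ts – r.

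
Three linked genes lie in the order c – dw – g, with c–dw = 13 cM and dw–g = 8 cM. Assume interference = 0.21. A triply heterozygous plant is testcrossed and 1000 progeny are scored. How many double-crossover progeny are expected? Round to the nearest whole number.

8

Map distances give recombination frequencies of 0.130 and 0.080 for the two intervals.
With interference 0.21 (so coincidence = 0.79), expected double-crossover frequency = 0.130 × 0.080 × 0.79 = 0.00822.
Expected number = 0.00822 × 1000 = 8.22 ≈ 8.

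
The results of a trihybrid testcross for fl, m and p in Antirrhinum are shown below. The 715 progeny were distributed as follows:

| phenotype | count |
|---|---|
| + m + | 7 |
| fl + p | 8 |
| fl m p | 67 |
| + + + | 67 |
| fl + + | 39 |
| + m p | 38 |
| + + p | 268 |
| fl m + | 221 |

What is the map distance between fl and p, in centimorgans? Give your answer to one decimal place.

20.8 centimorgans

The two most frequent reciprocal classes, + + p and fl m +, are the parental types, so the F1 was + + p / fl m +.
The two rarest classes, fl + p and + m +, are the double crossovers. Comparing them with the parentals, only the fl allele has switched, so fl is the middle locus and the order is p – fl – m.
Crossovers in the p–fl interval produce the single-crossover classes + + + and fl m p (67 + 67 = 134) plus the double crossovers (15).
RF(p–fl) = (134 + 15) / 715 = 149/715 = 0.2084 → 20.8 centimorgans.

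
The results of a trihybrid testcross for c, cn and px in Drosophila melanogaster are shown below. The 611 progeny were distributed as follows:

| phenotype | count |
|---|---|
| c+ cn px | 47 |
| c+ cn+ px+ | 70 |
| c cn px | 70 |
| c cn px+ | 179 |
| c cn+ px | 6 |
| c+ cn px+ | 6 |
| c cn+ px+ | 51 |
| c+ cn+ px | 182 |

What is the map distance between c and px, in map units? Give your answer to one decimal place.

24.9 map units

The two most frequent reciprocal classes, c cn px+ and c+ cn+ px, are the parental types, so the F1 was c cn px+ / c+ cn+ px.
The two rarest classes, c+ cn px+ and c cn+ px, are the double crossovers. Comparing them with the parentals, only the c allele has switched, so c is the middle locus and the order is cn – c – px.
Crossovers in the c–px interval produce the single-crossover classes c cn px and c+ cn+ px+ (70 + 70 = 140) plus the double crossovers (12).
RF(c–px) = (140 + 12) / 611 = 152/611 = 0.2488 → 24.9 map units.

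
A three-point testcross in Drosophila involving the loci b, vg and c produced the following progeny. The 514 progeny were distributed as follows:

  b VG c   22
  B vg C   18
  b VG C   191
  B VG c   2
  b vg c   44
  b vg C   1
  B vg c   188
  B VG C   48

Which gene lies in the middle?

The two most frequent reciprocal classes, b VG C and B vg c, are the parental types, so the F1 was b VG C / B vg c.
The two rarest classes, b vg C and B VG c, are the double crossovers. Comparing them with the parentals, only the vg allele has switched, so vg is the middle locus and the order is b – vg – c.

vg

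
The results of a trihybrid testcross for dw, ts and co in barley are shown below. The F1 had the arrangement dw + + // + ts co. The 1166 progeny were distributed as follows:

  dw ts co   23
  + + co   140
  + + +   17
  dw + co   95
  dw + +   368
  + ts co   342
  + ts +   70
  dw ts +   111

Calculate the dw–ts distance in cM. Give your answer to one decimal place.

25.0 cM

The two rarest classes, + + + and dw ts co, are the double crossovers. Comparing them with the parentals, only the dw allele has switched, so dw is the middle locus and the order is ts – dw – co.
Crossovers in the ts–dw interval produce the single-crossover classes dw ts + and + + co (111 + 140 = 251) plus the double crossovers (40).
RF(ts–dw) = (251 + 40) / 1166 = 291/1166 = 0.2496 → 25.0 cM.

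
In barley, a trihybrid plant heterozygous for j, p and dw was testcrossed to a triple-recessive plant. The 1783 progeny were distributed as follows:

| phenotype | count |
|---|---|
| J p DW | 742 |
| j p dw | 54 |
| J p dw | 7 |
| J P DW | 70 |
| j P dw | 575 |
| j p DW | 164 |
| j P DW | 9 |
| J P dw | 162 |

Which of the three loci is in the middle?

The two most frequent reciprocal classes, J p DW and j P dw, are the parental types, so the F1 was J p DW / j P dw.
The two rarest classes, J p dw and j P DW, are the double crossovers. Comparing them with the parentals, only the dw allele has switched, so dw is the middle locus and the order is p – dw – j.

dw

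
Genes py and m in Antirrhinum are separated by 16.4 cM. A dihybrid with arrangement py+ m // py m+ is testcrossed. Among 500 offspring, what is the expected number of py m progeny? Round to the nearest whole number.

41

A map distance of 16.4 cM corresponds to a recombination frequency of 0.164.
The F1 is py+ m / py m+, so py m is a recombinant gamete class with expected frequency r/2 = 0.164/2 = 0.0820.
Expected number = 0.0820 × 500 = 41.00 ≈ 41.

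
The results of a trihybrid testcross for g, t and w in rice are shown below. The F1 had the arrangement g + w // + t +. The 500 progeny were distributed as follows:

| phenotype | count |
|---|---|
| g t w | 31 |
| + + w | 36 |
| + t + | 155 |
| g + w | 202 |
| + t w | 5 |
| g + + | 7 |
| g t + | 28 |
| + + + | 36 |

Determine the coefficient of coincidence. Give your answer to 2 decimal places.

The two rarest classes, g + + and + t w, are the double crossovers. Comparing them with the parentals, only the w allele has switched, so w is the middle locus and the order is t – w – g.
t–w: (67 + 12)/500 = 0.1580; w–g: (64 + 12)/500 = 0.1520.
Expected DCO frequency = 0.1580 × 0.1520 ≈ 0.02402; observed = 12/500 ≈ 0.02400.
Coefficient of coincidence = 0.02400/0.02402 ≈ 1.00.

1.00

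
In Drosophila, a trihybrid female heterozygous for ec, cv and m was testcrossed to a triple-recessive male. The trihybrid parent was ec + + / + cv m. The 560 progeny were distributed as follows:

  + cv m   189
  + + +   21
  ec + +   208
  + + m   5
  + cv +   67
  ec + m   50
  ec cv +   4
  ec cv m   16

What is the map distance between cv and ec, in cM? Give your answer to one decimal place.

8.2 cM

The two rarest classes, ec cv + and + + m, are the double crossovers. Comparing them with the parentals, only the cv allele has switched, so cv is the middle locus and the order is ec – cv – m.
Crossovers in the ec–cv interval produce the single-crossover classes + + + and ec cv m (21 + 16 = 37) plus the double crossovers (9).
RF(ec–cv) = (37 + 9) / 560 = 46/560 = 0.0821 → 8.2 cM.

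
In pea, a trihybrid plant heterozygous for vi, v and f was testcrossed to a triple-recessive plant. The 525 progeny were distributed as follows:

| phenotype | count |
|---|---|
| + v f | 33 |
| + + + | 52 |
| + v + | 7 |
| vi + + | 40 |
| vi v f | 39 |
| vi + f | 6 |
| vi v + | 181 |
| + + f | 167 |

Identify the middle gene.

vi

The two most frequent reciprocal classes, + + f and vi v +, are the parental types, so the F1 was + + f / vi v +.
The two rarest classes, vi + f and + v +, are the double crossovers. Comparing them with the parentals, only the vi allele has switched, so vi is the middle locus and the order is v – vi – f.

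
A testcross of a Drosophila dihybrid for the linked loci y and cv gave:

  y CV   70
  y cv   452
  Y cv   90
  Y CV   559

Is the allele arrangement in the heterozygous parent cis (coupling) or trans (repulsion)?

The two most frequent classes are Y CV (559) and y cv (452); these are the parental (non-recombinant) types.
So the F1 carried Y CV on one chromosome and y cv on the other — the recessive alleles are on the same chromosome (cis / coupling).

cis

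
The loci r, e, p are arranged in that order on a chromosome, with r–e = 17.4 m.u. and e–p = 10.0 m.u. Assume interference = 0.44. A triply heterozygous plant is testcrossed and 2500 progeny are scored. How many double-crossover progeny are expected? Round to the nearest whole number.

Map distances give recombination frequencies of 0.174 and 0.100 for the two intervals.
With interference 0.44 (so coincidence = 0.56), expected double-crossover frequency = 0.174 × 0.100 × 0.56 = 0.00974.
Expected number = 0.00974 × 2500 = 24.36 ≈ 24.

24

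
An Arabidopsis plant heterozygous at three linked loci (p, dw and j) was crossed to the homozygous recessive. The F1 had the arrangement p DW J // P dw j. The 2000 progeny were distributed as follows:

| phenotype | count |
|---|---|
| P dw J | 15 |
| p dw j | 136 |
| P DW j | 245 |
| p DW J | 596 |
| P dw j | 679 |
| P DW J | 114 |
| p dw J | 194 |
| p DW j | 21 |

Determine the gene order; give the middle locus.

The two rarest classes, p DW j and P dw J, are the double crossovers. Comparing them with the parentals, only the j allele has switched, so j is the middle locus and the order is p – j – dw.

j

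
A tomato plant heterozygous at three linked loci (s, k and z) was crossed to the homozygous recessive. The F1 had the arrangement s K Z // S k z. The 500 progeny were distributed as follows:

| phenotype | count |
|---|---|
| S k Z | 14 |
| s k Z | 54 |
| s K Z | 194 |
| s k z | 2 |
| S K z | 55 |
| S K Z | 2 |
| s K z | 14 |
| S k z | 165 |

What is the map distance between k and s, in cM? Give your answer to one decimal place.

22.6 cM

The two rarest classes, S K Z and s k z, are the double crossovers. Comparing them with the parentals, only the s allele has switched, so s is the middle locus and the order is k – s – z.
Crossovers in the k–s interval produce the single-crossover classes s k Z and S K z (54 + 55 = 109) plus the double crossovers (4).
RF(k–s) = (109 + 4) / 500 = 113/500 = 0.2260 → 22.6 cM.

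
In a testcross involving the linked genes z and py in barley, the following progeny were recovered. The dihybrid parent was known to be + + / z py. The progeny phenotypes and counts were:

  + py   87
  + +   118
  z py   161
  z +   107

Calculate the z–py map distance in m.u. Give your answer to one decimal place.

The recombinant classes are + py and z +: 87 + 107 = 194.
Recombination frequency = 194/473 = 0.4101 ≈ 41.0%, i.e. 41.0 m.u.

41.0 m.u.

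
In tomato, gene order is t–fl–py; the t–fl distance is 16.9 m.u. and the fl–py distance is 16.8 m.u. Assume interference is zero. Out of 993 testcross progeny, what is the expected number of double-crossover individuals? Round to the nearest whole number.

Map distances give recombination frequencies of 0.169 and 0.168 for the two intervals.
With no interference, expected double-crossover frequency = 0.169 × 0.168 = 0.02839.
Expected number = 0.02839 × 993 = 28.19 ≈ 28.

28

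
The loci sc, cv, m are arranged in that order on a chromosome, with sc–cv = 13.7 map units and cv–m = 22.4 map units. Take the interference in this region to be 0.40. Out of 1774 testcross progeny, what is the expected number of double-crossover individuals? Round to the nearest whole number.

33

Map distances give recombination frequencies of 0.137 and 0.224 for the two intervals.
With interference 0.40 (so coincidence = 0.60), expected double-crossover frequency = 0.137 × 0.224 × 0.60 = 0.01841.
Expected number = 0.01841 × 1774 = 32.66 ≈ 33.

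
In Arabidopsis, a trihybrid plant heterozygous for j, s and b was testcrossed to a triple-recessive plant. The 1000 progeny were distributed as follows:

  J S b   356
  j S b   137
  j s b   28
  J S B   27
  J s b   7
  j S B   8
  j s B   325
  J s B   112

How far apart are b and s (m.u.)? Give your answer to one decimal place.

The two most frequent reciprocal classes, J S b and j s B, are the parental types, so the F1 was J S b / j s B.
The two rarest classes, J s b and j S B, are the double crossovers. Comparing them with the parentals, only the s allele has switched, so s is the middle locus and the order is j – s – b.
Crossovers in the s–b interval produce the single-crossover classes J S B and j s b (27 + 28 = 55) plus the double crossovers (15).
RF(s–b) = (55 + 15) / 1000 = 70/1000 = 0.0700 → 7.0 m.u.

7.0 m.u.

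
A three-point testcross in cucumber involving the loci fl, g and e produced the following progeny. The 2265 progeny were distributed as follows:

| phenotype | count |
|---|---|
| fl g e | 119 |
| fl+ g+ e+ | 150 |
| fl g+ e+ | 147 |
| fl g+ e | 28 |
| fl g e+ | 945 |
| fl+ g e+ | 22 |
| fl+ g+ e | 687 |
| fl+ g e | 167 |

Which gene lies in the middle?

The two most frequent reciprocal classes, fl+ g+ e and fl g e+, are the parental types, so the F1 was fl+ g+ e / fl g e+.
The two rarest classes, fl g+ e and fl+ g e+, are the double crossovers. Comparing them with the parentals, only the fl allele has switched, so fl is the middle locus and the order is g – fl – e.

fl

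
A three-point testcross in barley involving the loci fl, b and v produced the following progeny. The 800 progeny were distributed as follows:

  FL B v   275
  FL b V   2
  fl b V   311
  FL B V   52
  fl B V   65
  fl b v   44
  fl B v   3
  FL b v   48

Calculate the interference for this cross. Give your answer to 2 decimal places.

0.66

The two most frequent reciprocal classes, fl b V and FL B v, are the parental types, so the F1 was fl b V / FL B v.
The two rarest classes, FL b V and fl B v, are the double crossovers. Comparing them with the parentals, only the fl allele has switched, so fl is the middle locus and the order is b – fl – v.
b–fl: (113 + 5)/800 = 0.1475; fl–v: (96 + 5)/800 = 0.1263.
Expected DCO frequency = 0.1475 × 0.1263 ≈ 0.01863; observed = 5/800 ≈ 0.00625.
Coefficient of coincidence = 0.00625/0.01863 ≈ 0.34; interference = 1 − 0.34 = 0.66.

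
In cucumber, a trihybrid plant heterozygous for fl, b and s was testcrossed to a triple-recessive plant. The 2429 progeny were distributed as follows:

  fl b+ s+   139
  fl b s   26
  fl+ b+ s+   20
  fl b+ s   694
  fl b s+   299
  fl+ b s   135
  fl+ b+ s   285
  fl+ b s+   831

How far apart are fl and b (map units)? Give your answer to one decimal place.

The two most frequent reciprocal classes, fl b+ s and fl+ b s+, are the parental types, so the F1 was fl b+ s / fl+ b s+.
The two rarest classes, fl b s and fl+ b+ s+, are the double crossovers. Comparing them with the parentals, only the b allele has switched, so b is the middle locus and the order is s – b – fl.
Crossovers in the b–fl interval produce the single-crossover classes fl+ b+ s and fl b s+ (285 + 299 = 584) plus the double crossovers (46).
RF(b–fl) = (584 + 46) / 2429 = 630/2429 = 0.2594 → 25.9 map units.

25.9 map units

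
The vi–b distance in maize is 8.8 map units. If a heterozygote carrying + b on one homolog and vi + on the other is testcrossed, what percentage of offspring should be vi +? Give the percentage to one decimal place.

A map distance of 8.8 map units corresponds to a recombination frequency of 0.088.
The F1 is + b / vi +, so vi + is a parental gamete class with expected frequency (1 − r)/2 = 0.912/2 = 0.4560.
That is 0.4560 = 45.6% of the progeny.

45.6%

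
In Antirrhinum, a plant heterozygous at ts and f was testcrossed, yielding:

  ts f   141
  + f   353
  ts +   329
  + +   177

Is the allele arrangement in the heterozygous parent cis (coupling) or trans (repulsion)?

The two most frequent classes are + f (353) and ts + (329); these are the parental (non-recombinant) types.
So the F1 carried + f on one chromosome and ts + on the other — the recessive alleles are on opposite chromosomes (trans / repulsion).

trans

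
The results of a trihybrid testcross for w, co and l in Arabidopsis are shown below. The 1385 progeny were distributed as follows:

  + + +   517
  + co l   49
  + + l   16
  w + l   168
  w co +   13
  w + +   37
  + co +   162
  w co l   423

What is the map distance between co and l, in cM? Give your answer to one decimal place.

The two most frequent reciprocal classes, + + + and w co l, are the parental types, so the F1 was + + + / w co l.
The two rarest classes, + + l and w co +, are the double crossovers. Comparing them with the parentals, only the l allele has switched, so l is the middle locus and the order is co – l – w.
Crossovers in the co–l interval produce the single-crossover classes + co + and w + l (162 + 168 = 330) plus the double crossovers (29).
RF(co–l) = (330 + 29) / 1385 = 359/1385 = 0.2592 → 25.9 cM.

25.9 cM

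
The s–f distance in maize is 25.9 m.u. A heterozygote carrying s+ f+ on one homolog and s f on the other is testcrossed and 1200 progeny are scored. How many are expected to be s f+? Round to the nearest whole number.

155

A map distance of 25.9 m.u. corresponds to a recombination frequency of 0.259.
The F1 is s+ f+ / s f, so s f+ is a recombinant gamete class with expected frequency r/2 = 0.259/2 = 0.1295.
Expected number = 0.1295 × 1200 = 155.40 ≈ 155.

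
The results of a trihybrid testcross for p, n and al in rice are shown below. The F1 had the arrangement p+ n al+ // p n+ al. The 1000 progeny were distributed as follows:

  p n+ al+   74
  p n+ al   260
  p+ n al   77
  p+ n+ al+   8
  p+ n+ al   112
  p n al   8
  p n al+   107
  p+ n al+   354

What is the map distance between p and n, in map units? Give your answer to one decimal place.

23.5 map units

The two rarest classes, p+ n+ al+ and p n al, are the double crossovers. Comparing them with the parentals, only the n allele has switched, so n is the middle locus and the order is al – n – p.
Crossovers in the n–p interval produce the single-crossover classes p n al+ and p+ n+ al (107 + 112 = 219) plus the double crossovers (16).
RF(n–p) = (219 + 16) / 1000 = 235/1000 = 0.2350 → 23.5 map units.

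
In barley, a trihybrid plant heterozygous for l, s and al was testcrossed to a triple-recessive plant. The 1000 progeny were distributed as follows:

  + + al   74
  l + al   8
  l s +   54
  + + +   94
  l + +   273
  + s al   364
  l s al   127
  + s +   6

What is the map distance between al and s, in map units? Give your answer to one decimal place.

14.2 map units

The two most frequent reciprocal classes, l + + and + s al, are the parental types, so the F1 was l + + / + s al.
The two rarest classes, l + al and + s +, are the double crossovers. Comparing them with the parentals, only the al allele has switched, so al is the middle locus and the order is s – al – l.
Crossovers in the s–al interval produce the single-crossover classes l s + and + + al (54 + 74 = 128) plus the double crossovers (14).
RF(s–al) = (128 + 14) / 1000 = 142/1000 = 0.1420 → 14.2 map units.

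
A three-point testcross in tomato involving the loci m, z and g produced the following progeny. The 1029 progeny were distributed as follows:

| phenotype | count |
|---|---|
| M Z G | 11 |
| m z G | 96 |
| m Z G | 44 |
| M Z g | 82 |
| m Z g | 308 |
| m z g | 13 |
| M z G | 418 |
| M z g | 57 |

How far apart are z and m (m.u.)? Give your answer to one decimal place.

The two most frequent reciprocal classes, M z G and m Z g, are the parental types, so the F1 was M z G / m Z g.
The two rarest classes, M Z G and m z g, are the double crossovers. Comparing them with the parentals, only the z allele has switched, so z is the middle locus and the order is g – z – m.
Crossovers in the z–m interval produce the single-crossover classes m z G and M Z g (96 + 82 = 178) plus the double crossovers (24).
RF(z–m) = (178 + 24) / 1029 = 202/1029 = 0.1963 → 19.6 m.u.

19.6 m.u.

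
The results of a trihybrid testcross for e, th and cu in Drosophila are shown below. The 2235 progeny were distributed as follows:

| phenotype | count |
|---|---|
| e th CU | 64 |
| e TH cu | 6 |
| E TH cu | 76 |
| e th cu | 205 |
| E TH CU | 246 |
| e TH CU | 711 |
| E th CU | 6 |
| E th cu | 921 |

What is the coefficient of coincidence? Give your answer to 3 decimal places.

0.381

The two most frequent reciprocal classes, E th cu and e TH CU, are the parental types, so the F1 was E th cu / e TH CU.
The two rarest classes, E th CU and e TH cu, are the double crossovers. Comparing them with the parentals, only the cu allele has switched, so cu is the middle locus and the order is e – cu – th.
e–cu: (451 + 12)/2235 = 0.2072; cu–th: (140 + 12)/2235 = 0.0680.
Expected DCO frequency = 0.2072 × 0.0680 ≈ 0.01409; observed = 12/2235 ≈ 0.00537.
Coefficient of coincidence = 0.00537/0.01409 ≈ 0.381.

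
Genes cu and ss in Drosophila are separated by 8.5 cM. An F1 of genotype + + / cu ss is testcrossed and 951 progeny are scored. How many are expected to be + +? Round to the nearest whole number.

435

A map distance of 8.5 cM corresponds to a recombination frequency of 0.085.
The F1 is + + / cu ss, so + + is a parental gamete class with expected frequency (1 − r)/2 = 0.915/2 = 0.4575.
Expected number = 0.4575 × 951 = 435.08 ≈ 435.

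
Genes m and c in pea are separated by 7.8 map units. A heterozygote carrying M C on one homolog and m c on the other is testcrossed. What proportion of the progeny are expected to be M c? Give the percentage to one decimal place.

3.9%

A map distance of 7.8 map units corresponds to a recombination frequency of 0.078.
The F1 is M C / m c, so M c is a recombinant gamete class with expected frequency r/2 = 0.078/2 = 0.0390.
That is 0.0390 = 3.9% of the progeny.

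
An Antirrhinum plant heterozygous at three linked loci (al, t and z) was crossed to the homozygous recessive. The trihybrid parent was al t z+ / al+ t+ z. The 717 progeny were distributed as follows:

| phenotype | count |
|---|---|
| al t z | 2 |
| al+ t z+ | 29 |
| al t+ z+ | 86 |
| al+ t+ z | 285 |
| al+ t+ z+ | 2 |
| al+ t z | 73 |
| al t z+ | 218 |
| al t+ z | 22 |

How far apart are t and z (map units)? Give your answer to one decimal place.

The two rarest classes, al t z and al+ t+ z+, are the double crossovers. Comparing them with the parentals, only the z allele has switched, so z is the middle locus and the order is t – z – al.
Crossovers in the t–z interval produce the single-crossover classes al t+ z+ and al+ t z (86 + 73 = 159) plus the double crossovers (4).
RF(t–z) = (159 + 4) / 717 = 163/717 = 0.2273 → 22.7 map units.

22.7 map units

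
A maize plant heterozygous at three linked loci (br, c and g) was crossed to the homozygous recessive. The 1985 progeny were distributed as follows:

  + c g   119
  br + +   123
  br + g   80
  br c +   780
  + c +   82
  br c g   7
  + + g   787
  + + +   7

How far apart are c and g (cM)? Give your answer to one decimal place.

The two most frequent reciprocal classes, + + g and br c +, are the parental types, so the F1 was + + g / br c +.
The two rarest classes, + + + and br c g, are the double crossovers. Comparing them with the parentals, only the g allele has switched, so g is the middle locus and the order is c – g – br.
Crossovers in the c–g interval produce the single-crossover classes + c g and br + + (119 + 123 = 242) plus the double crossovers (14).
RF(c–g) = (242 + 14) / 1985 = 256/1985 = 0.1290 → 12.9 cM.

12.9 cM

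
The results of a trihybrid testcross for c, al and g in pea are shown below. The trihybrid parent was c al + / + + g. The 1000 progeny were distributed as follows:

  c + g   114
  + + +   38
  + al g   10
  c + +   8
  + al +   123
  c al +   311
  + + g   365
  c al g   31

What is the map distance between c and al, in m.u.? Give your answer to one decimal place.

The two rarest classes, c + + and + al g, are the double crossovers. Comparing them with the parentals, only the al allele has switched, so al is the middle locus and the order is g – al – c.
Crossovers in the al–c interval produce the single-crossover classes + al + and c + g (123 + 114 = 237) plus the double crossovers (18).
RF(al–c) = (237 + 18) / 1000 = 255/1000 = 0.2550 → 25.5 m.u.

25.5 m.u.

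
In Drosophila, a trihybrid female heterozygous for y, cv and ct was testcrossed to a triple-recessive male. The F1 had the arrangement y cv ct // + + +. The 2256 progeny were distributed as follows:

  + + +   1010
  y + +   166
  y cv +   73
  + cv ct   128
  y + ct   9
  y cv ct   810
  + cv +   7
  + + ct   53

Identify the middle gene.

cv

The two rarest classes, y + ct and + cv +, are the double crossovers. Comparing them with the parentals, only the cv allele has switched, so cv is the middle locus and the order is y – cv – ct.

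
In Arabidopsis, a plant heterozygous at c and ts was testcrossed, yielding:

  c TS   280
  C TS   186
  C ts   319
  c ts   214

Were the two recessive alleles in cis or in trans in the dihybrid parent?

trans

The two most frequent classes are C ts (319) and c TS (280); these are the parental (non-recombinant) types.
So the F1 carried C ts on one chromosome and c TS on the other — the recessive alleles are on opposite chromosomes (trans / repulsion).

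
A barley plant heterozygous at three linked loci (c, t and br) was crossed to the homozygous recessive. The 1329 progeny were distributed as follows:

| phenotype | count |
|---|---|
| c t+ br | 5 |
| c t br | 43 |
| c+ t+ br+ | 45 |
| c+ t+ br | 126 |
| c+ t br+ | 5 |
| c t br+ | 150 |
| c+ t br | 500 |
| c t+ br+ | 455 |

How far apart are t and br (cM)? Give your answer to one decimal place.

21.5 cM

The two most frequent reciprocal classes, c t+ br+ and c+ t br, are the parental types, so the F1 was c t+ br+ / c+ t br.
The two rarest classes, c t+ br and c+ t br+, are the double crossovers. Comparing them with the parentals, only the br allele has switched, so br is the middle locus and the order is c – br – t.
Crossovers in the br–t interval produce the single-crossover classes c t br+ and c+ t+ br (150 + 126 = 276) plus the double crossovers (10).
RF(br–t) = (276 + 10) / 1329 = 286/1329 = 0.2152 → 21.5 cM.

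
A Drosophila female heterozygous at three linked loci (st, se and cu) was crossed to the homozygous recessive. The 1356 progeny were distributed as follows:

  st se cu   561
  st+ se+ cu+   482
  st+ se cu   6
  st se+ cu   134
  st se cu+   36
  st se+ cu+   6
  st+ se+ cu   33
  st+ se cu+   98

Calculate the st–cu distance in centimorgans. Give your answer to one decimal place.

6.0 centimorgans

The two most frequent reciprocal classes, st+ se+ cu+ and st se cu, are the parental types, so the F1 was st+ se+ cu+ / st se cu.
The two rarest classes, st se+ cu+ and st+ se cu, are the double crossovers. Comparing them with the parentals, only the st allele has switched, so st is the middle locus and the order is se – st – cu.
Crossovers in the st–cu interval produce the single-crossover classes st+ se+ cu and st se cu+ (33 + 36 = 69) plus the double crossovers (12).
RF(st–cu) = (69 + 12) / 1356 = 81/1356 = 0.0597 → 6.0 centimorgans.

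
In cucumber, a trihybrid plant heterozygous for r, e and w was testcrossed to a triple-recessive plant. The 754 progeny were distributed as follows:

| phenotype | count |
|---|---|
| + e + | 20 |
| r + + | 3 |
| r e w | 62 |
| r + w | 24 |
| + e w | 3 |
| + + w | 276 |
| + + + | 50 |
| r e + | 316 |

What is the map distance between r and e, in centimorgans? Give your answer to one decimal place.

6.6 centimorgans

The two most frequent reciprocal classes, r e + and + + w, are the parental types, so the F1 was r e + / + + w.
The two rarest classes, r + + and + e w, are the double crossovers. Comparing them with the parentals, only the e allele has switched, so e is the middle locus and the order is w – e – r.
Crossovers in the e–r interval produce the single-crossover classes + e + and r + w (20 + 24 = 44) plus the double crossovers (6).
RF(e–r) = (44 + 6) / 754 = 50/754 = 0.0663 → 6.6 centimorgans.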